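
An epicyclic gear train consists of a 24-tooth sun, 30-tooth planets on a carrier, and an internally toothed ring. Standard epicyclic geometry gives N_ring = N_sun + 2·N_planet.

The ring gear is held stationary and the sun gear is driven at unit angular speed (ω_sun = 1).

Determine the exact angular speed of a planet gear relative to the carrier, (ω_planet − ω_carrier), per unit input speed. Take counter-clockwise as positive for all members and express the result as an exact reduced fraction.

N_ring = 24 + 2·30 = 84
24(ω_s−ω_c) = −84(ω_r−ω_c),  ω_r=0, ω_s=1
24(1−ω_c) = −84(0−ω_c)  ⇒  108ω_c = 24  ⇒  ω_c = 2/9
sun–planet: 24·(1−2/9) = −30·(ω_p−ω_c)  ⇒  ω_p−ω_c = −(24/30)·(7/9) = -28/45

-28/45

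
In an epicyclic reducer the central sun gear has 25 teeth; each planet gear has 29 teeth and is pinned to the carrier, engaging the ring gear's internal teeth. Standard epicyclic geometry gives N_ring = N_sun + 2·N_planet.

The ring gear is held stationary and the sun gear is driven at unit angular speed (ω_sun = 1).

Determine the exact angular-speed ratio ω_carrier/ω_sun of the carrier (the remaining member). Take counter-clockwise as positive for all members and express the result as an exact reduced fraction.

N_ring = 25 + 2·29 = 83
25(ω_s−ω_c) = −83(ω_r−ω_c),  ω_r=0, ω_s=1
25(1−ω_c) = −83(0−ω_c)  ⇒  108ω_c = 25  ⇒  ω_c = 25/108
ω_c/ω_s = 25/108

25/108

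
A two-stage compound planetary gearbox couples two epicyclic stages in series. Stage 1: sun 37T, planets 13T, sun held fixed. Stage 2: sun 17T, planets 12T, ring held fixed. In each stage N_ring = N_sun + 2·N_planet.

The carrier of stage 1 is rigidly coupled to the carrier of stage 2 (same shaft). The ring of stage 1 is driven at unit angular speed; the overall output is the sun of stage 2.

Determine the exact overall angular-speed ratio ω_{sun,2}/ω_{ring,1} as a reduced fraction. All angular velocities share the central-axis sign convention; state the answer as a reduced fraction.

Stage 1: N_ring = 37 + 2·13 = 63
Stage 1: 37(ω_s−ω_c) = −63(ω_r−ω_c),  ω_s=0, ω_r=1
Stage 1: 37(0−ω_c) = −63(1−ω_c)  ⇒  100ω_c = 63  ⇒  ω_c = 63/100
  ⇒ ω_c¹/ω_r¹ = 63/100
Stage 2: N_ring = 17 + 2·12 = 41
Stage 2: 17(ω_s−ω_c) = −41(ω_r−ω_c),  ω_r=0, ω_c=1
Stage 2: ω_s = 1 − (41/17)(0−1) = 58/17
  ⇒ ω_s²/ω_c² = 58/17
Coupling ω_c² = ω_c¹ ⇒ overall = 63/100 × 58/17 = 1827/850

1827/850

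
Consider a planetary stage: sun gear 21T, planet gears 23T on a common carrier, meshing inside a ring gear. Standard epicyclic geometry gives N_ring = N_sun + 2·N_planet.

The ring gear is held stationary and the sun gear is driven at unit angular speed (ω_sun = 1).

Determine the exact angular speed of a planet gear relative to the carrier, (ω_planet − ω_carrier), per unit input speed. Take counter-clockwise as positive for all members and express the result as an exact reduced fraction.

N_ring = 21 + 2·23 = 67
21(ω_s−ω_c) = −67(ω_r−ω_c),  ω_r=0, ω_s=1
21(1−ω_c) = −67(0−ω_c)  ⇒  88ω_c = 21  ⇒  ω_c = 21/88
sun–planet: 21·(1−21/88) = −23·(ω_p−ω_c)  ⇒  ω_p−ω_c = −(21/23)·(67/88) = -1407/2024

-1407/2024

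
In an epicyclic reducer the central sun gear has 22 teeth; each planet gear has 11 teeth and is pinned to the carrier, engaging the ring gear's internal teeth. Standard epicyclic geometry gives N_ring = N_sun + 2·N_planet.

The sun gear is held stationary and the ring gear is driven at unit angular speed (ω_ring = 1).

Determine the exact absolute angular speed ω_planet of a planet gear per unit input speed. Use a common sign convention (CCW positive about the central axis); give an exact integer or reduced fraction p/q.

N_ring = 22 + 2·11 = 44
22(ω_s−ω_c) = −44(ω_r−ω_c),  ω_s=0, ω_r=1
22(0−ω_c) = −44(1−ω_c)  ⇒  66ω_c = 44  ⇒  ω_c = 2/3
sun–planet: 22·(0−2/3) = −11·(ω_p−ω_c)  ⇒  ω_p−ω_c = −(22/11)·(-2/3) = 4/3
ω_p = 2/3 + 4/3 = 2

2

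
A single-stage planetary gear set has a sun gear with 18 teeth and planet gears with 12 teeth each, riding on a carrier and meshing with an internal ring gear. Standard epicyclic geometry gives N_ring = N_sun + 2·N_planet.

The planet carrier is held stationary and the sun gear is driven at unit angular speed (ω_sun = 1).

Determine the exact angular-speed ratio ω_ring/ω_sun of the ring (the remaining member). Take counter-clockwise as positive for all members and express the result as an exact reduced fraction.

-3/7

N_ring = 18 + 2·12 = 42
18(ω_s−ω_c) = −42(ω_r−ω_c),  ω_c=0, ω_s=1
ω_r = 0 − (18/42)(1−0) = -3/7
ω_r/ω_s = -3/7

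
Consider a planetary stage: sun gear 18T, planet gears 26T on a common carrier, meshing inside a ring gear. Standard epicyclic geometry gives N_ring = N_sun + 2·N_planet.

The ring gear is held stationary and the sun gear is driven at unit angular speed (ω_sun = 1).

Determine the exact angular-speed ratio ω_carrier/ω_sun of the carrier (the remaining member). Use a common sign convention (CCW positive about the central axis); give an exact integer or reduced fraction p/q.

9/44

N_ring = 18 + 2·26 = 70
18(ω_s−ω_c) = −70(ω_r−ω_c),  ω_r=0, ω_s=1
18(1−ω_c) = −70(0−ω_c)  ⇒  88ω_c = 18  ⇒  ω_c = 9/44
ω_c/ω_s = 9/44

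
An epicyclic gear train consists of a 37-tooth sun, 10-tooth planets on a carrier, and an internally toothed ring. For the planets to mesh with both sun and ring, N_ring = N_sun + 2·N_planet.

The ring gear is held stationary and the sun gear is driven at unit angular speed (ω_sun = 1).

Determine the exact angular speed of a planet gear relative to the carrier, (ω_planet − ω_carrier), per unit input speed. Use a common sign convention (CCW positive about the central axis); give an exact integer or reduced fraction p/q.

N_ring = 37 + 2·10 = 57
37(ω_s−ω_c) = −57(ω_r−ω_c),  ω_r=0, ω_s=1
37(1−ω_c) = −57(0−ω_c)  ⇒  94ω_c = 37  ⇒  ω_c = 37/94
sun–planet: 37·(1−37/94) = −10·(ω_p−ω_c)  ⇒  ω_p−ω_c = −(37/10)·(57/94) = -2109/940

-2109/940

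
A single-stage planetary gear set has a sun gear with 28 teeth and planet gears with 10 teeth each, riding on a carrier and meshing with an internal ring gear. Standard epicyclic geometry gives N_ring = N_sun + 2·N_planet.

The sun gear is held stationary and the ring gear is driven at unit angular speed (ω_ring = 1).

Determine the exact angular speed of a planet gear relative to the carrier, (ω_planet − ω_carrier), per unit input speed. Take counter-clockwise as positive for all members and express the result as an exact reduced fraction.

168/95

N_ring = 28 + 2·10 = 48
28(ω_s−ω_c) = −48(ω_r−ω_c),  ω_s=0, ω_r=1
28(0−ω_c) = −48(1−ω_c)  ⇒  76ω_c = 48  ⇒  ω_c = 12/19
sun–planet: 28·(0−12/19) = −10·(ω_p−ω_c)  ⇒  ω_p−ω_c = −(28/10)·(-12/19) = 168/95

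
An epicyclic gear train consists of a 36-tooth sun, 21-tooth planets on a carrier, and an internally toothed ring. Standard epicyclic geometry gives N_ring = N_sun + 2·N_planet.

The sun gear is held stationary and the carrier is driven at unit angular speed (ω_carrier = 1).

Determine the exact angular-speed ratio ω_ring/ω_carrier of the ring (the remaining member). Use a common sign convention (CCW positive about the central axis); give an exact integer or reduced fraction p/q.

19/13

N_ring = 36 + 2·21 = 78
36(ω_s−ω_c) = −78(ω_r−ω_c),  ω_s=0, ω_c=1
ω_r = 1 − (36/78)(0−1) = 19/13
ω_r/ω_c = 19/13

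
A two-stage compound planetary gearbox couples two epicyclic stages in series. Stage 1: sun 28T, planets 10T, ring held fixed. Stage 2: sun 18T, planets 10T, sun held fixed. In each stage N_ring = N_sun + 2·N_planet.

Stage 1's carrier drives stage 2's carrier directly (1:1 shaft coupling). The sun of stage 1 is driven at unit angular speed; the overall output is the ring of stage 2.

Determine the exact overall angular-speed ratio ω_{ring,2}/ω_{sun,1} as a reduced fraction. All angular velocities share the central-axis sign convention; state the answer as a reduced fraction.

196/361

Stage 1: N_ring = 28 + 2·10 = 48
Stage 1: 28(ω_s−ω_c) = −48(ω_r−ω_c),  ω_r=0, ω_s=1
Stage 1: 28(1−ω_c) = −48(0−ω_c)  ⇒  76ω_c = 28  ⇒  ω_c = 7/19
  ⇒ ω_c¹/ω_s¹ = 7/19
Stage 2: N_ring = 18 + 2·10 = 38
Stage 2: 18(ω_s−ω_c) = −38(ω_r−ω_c),  ω_s=0, ω_c=1
Stage 2: ω_r = 1 − (18/38)(0−1) = 28/19
  ⇒ ω_r²/ω_c² = 28/19
Coupling ω_c² = ω_c¹ ⇒ overall = 7/19 × 28/19 = 196/361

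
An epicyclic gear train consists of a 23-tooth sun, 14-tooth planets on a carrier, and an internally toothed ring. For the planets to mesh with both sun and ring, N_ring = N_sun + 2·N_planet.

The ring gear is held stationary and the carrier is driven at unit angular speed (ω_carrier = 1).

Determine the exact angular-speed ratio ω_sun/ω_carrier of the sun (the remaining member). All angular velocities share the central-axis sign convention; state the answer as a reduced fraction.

74/23

N_ring = 23 + 2·14 = 51
23(ω_s−ω_c) = −51(ω_r−ω_c),  ω_r=0, ω_c=1
ω_s = 1 − (51/23)(0−1) = 74/23
ω_s/ω_c = 74/23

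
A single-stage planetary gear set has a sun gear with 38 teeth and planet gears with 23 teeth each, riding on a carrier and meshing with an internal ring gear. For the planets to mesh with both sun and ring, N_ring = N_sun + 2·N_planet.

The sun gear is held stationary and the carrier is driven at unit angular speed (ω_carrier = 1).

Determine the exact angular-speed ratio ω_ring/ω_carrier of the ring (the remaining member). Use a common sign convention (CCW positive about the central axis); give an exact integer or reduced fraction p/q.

N_ring = 38 + 2·23 = 84
38(ω_s−ω_c) = −84(ω_r−ω_c),  ω_s=0, ω_c=1
ω_r = 1 − (38/84)(0−1) = 61/42
ω_r/ω_c = 61/42

61/42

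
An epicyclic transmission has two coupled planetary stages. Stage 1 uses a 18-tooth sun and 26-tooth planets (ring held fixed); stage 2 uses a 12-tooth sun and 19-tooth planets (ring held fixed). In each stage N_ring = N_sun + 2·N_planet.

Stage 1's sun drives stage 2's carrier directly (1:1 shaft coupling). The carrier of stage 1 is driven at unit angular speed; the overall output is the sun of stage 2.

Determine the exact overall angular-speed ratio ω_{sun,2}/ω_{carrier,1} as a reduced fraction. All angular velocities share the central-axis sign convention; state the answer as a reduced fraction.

Stage 1: N_ring = 18 + 2·26 = 70
Stage 1: 18(ω_s−ω_c) = −70(ω_r−ω_c),  ω_r=0, ω_c=1
Stage 1: ω_s = 1 − (70/18)(0−1) = 44/9
  ⇒ ω_s¹/ω_c¹ = 44/9
Stage 2: N_ring = 12 + 2·19 = 50
Stage 2: 12(ω_s−ω_c) = −50(ω_r−ω_c),  ω_r=0, ω_c=1
Stage 2: ω_s = 1 − (50/12)(0−1) = 31/6
  ⇒ ω_s²/ω_c² = 31/6
Coupling ω_c² = ω_s¹ ⇒ overall = 44/9 × 31/6 = 682/27

682/27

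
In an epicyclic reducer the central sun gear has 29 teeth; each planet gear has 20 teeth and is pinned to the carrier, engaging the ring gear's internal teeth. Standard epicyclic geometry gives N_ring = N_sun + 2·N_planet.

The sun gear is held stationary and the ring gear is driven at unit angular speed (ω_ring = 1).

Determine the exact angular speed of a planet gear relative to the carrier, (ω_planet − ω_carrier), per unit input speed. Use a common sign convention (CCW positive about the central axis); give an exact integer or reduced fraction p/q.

2001/1960

N_ring = 29 + 2·20 = 69
29(ω_s−ω_c) = −69(ω_r−ω_c),  ω_s=0, ω_r=1
29(0−ω_c) = −69(1−ω_c)  ⇒  98ω_c = 69  ⇒  ω_c = 69/98
sun–planet: 29·(0−69/98) = −20·(ω_p−ω_c)  ⇒  ω_p−ω_c = −(29/20)·(-69/98) = 2001/1960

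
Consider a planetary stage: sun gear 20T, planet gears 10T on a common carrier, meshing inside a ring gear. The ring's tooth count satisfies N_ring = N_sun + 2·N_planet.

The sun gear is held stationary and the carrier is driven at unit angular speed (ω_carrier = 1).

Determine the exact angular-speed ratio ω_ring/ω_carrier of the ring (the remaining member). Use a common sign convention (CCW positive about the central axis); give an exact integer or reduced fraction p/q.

3/2

N_ring = 20 + 2·10 = 40
20(ω_s−ω_c) = −40(ω_r−ω_c),  ω_s=0, ω_c=1
ω_r = 1 − (20/40)(0−1) = 3/2
ω_r/ω_c = 3/2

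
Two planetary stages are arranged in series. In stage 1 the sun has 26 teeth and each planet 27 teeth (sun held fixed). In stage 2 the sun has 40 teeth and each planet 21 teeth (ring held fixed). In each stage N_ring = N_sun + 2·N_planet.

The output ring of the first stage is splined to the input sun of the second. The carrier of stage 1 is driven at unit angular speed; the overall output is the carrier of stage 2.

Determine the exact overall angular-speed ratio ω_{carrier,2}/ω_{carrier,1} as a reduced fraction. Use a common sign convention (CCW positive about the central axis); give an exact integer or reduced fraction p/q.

Stage 1: N_ring = 26 + 2·27 = 80
Stage 1: 26(ω_s−ω_c) = −80(ω_r−ω_c),  ω_s=0, ω_c=1
Stage 1: ω_r = 1 − (26/80)(0−1) = 53/40
  ⇒ ω_r¹/ω_c¹ = 53/40
Stage 2: N_ring = 40 + 2·21 = 82
Stage 2: 40(ω_s−ω_c) = −82(ω_r−ω_c),  ω_r=0, ω_s=1
Stage 2: 40(1−ω_c) = −82(0−ω_c)  ⇒  122ω_c = 40  ⇒  ω_c = 20/61
  ⇒ ω_c²/ω_s² = 20/61
Coupling ω_s² = ω_r¹ ⇒ overall = 53/40 × 20/61 = 53/122

53/122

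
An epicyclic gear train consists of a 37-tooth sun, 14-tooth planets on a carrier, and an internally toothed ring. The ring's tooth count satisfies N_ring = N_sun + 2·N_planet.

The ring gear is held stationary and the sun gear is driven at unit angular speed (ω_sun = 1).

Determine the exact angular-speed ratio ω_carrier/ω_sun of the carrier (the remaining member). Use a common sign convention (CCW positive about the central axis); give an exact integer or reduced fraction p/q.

N_ring = 37 + 2·14 = 65
37(ω_s−ω_c) = −65(ω_r−ω_c),  ω_r=0, ω_s=1
37(1−ω_c) = −65(0−ω_c)  ⇒  102ω_c = 37  ⇒  ω_c = 37/102
ω_c/ω_s = 37/102

37/102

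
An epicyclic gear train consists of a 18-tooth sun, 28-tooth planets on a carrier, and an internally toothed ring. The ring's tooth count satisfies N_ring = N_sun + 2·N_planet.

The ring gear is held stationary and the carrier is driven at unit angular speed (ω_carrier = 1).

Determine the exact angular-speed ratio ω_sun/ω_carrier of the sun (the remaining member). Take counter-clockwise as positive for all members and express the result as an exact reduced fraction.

N_ring = 18 + 2·28 = 74
18(ω_s−ω_c) = −74(ω_r−ω_c),  ω_r=0, ω_c=1
ω_s = 1 − (74/18)(0−1) = 46/9
ω_s/ω_c = 46/9

46/9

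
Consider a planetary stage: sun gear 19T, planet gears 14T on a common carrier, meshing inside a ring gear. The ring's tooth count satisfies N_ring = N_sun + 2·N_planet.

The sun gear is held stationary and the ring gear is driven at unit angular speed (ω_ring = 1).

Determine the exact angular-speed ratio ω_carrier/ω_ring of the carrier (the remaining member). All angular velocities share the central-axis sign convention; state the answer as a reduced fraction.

N_ring = 19 + 2·14 = 47
19(ω_s−ω_c) = −47(ω_r−ω_c),  ω_s=0, ω_r=1
19(0−ω_c) = −47(1−ω_c)  ⇒  66ω_c = 47  ⇒  ω_c = 47/66
ω_c/ω_r = 47/66

47/66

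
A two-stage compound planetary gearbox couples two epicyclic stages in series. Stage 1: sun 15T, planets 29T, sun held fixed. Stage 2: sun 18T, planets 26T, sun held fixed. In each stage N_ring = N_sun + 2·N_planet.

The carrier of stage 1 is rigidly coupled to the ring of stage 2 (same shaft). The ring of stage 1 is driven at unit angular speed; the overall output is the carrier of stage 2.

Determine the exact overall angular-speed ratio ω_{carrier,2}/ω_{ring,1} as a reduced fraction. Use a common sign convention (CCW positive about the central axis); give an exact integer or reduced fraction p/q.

2555/3872

Stage 1: N_ring = 15 + 2·29 = 73
Stage 1: 15(ω_s−ω_c) = −73(ω_r−ω_c),  ω_s=0, ω_r=1
Stage 1: 15(0−ω_c) = −73(1−ω_c)  ⇒  88ω_c = 73  ⇒  ω_c = 73/88
  ⇒ ω_c¹/ω_r¹ = 73/88
Stage 2: N_ring = 18 + 2·26 = 70
Stage 2: 18(ω_s−ω_c) = −70(ω_r−ω_c),  ω_s=0, ω_r=1
Stage 2: 18(0−ω_c) = −70(1−ω_c)  ⇒  88ω_c = 70  ⇒  ω_c = 35/44
  ⇒ ω_c²/ω_r² = 35/44
Coupling ω_r² = ω_c¹ ⇒ overall = 73/88 × 35/44 = 2555/3872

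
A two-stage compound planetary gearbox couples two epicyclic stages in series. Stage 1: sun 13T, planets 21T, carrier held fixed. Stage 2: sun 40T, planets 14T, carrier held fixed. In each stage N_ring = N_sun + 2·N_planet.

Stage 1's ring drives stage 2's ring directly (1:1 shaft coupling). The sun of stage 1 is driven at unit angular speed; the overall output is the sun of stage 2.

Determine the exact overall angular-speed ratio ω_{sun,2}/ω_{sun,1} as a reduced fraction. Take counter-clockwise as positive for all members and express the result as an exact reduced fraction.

Stage 1: N_ring = 13 + 2·21 = 55
Stage 1: 13(ω_s−ω_c) = −55(ω_r−ω_c),  ω_c=0, ω_s=1
Stage 1: ω_r = 0 − (13/55)(1−0) = -13/55
  ⇒ ω_r¹/ω_s¹ = -13/55
Stage 2: N_ring = 40 + 2·14 = 68
Stage 2: 40(ω_s−ω_c) = −68(ω_r−ω_c),  ω_c=0, ω_r=1
Stage 2: ω_s = 0 − (68/40)(1−0) = -17/10
  ⇒ ω_s²/ω_r² = -17/10
Coupling ω_r² = ω_r¹ ⇒ overall = -13/55 × -17/10 = 221/550

221/550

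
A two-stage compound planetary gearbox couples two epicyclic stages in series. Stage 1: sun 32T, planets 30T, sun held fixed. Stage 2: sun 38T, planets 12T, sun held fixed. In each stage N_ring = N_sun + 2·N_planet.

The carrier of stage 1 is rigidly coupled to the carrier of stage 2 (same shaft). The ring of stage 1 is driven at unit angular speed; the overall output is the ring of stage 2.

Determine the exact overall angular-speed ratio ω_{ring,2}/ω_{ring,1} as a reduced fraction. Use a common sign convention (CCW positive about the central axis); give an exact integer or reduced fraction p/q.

Stage 1: N_ring = 32 + 2·30 = 92
Stage 1: 32(ω_s−ω_c) = −92(ω_r−ω_c),  ω_s=0, ω_r=1
Stage 1: 32(0−ω_c) = −92(1−ω_c)  ⇒  124ω_c = 92  ⇒  ω_c = 23/31
  ⇒ ω_c¹/ω_r¹ = 23/31
Stage 2: N_ring = 38 + 2·12 = 62
Stage 2: 38(ω_s−ω_c) = −62(ω_r−ω_c),  ω_s=0, ω_c=1
Stage 2: ω_r = 1 − (38/62)(0−1) = 50/31
  ⇒ ω_r²/ω_c² = 50/31
Coupling ω_c² = ω_c¹ ⇒ overall = 23/31 × 50/31 = 1150/961

1150/961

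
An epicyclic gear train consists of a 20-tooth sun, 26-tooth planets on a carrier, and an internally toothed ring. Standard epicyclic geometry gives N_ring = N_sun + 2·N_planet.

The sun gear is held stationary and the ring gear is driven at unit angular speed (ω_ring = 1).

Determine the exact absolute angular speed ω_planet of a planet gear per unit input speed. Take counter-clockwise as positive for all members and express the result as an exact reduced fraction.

N_ring = 20 + 2·26 = 72
20(ω_s−ω_c) = −72(ω_r−ω_c),  ω_s=0, ω_r=1
20(0−ω_c) = −72(1−ω_c)  ⇒  92ω_c = 72  ⇒  ω_c = 18/23
sun–planet: 20·(0−18/23) = −26·(ω_p−ω_c)  ⇒  ω_p−ω_c = −(20/26)·(-18/23) = 180/299
ω_p = 18/23 + 180/299 = 18/13

18/13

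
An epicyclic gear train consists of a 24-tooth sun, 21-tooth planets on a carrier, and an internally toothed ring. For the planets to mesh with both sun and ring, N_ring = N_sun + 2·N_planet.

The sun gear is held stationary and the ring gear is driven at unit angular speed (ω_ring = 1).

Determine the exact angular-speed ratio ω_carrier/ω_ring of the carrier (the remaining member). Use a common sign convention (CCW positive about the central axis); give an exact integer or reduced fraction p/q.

N_ring = 24 + 2·21 = 66
24(ω_s−ω_c) = −66(ω_r−ω_c),  ω_s=0, ω_r=1
24(0−ω_c) = −66(1−ω_c)  ⇒  90ω_c = 66  ⇒  ω_c = 11/15
ω_c/ω_r = 11/15

11/15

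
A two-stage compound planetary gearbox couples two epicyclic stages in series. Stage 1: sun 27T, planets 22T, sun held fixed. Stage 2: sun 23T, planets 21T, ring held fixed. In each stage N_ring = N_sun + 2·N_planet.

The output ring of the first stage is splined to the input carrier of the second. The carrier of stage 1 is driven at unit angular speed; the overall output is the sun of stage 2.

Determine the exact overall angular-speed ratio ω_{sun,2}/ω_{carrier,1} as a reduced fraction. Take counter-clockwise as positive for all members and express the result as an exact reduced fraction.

Stage 1: N_ring = 27 + 2·22 = 71
Stage 1: 27(ω_s−ω_c) = −71(ω_r−ω_c),  ω_s=0, ω_c=1
Stage 1: ω_r = 1 − (27/71)(0−1) = 98/71
  ⇒ ω_r¹/ω_c¹ = 98/71
Stage 2: N_ring = 23 + 2·21 = 65
Stage 2: 23(ω_s−ω_c) = −65(ω_r−ω_c),  ω_r=0, ω_c=1
Stage 2: ω_s = 1 − (65/23)(0−1) = 88/23
  ⇒ ω_s²/ω_c² = 88/23
Coupling ω_c² = ω_r¹ ⇒ overall = 98/71 × 88/23 = 8624/1633

8624/1633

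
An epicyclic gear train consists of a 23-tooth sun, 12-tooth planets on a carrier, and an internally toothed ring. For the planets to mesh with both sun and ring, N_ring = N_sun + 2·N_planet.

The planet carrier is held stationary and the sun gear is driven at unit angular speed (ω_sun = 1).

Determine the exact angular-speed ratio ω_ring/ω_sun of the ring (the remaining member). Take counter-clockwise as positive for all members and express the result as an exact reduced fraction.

-23/47

N_ring = 23 + 2·12 = 47
23(ω_s−ω_c) = −47(ω_r−ω_c),  ω_c=0, ω_s=1
ω_r = 0 − (23/47)(1−0) = -23/47
ω_r/ω_s = -23/47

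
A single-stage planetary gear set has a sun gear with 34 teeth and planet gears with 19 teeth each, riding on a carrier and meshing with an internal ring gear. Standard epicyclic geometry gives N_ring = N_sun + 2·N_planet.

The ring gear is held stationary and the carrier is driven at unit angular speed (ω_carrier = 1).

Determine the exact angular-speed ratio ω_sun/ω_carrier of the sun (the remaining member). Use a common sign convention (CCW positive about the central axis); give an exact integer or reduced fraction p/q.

53/17

N_ring = 34 + 2·19 = 72
34(ω_s−ω_c) = −72(ω_r−ω_c),  ω_r=0, ω_c=1
ω_s = 1 − (72/34)(0−1) = 53/17
ω_s/ω_c = 53/17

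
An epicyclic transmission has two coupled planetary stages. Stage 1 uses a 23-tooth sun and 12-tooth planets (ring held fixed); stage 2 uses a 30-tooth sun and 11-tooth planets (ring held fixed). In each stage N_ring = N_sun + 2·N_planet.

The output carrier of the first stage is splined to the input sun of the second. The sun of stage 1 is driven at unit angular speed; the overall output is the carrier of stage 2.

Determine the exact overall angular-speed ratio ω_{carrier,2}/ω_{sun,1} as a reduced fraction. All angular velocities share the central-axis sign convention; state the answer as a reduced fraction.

69/574

Stage 1: N_ring = 23 + 2·12 = 47
Stage 1: 23(ω_s−ω_c) = −47(ω_r−ω_c),  ω_r=0, ω_s=1
Stage 1: 23(1−ω_c) = −47(0−ω_c)  ⇒  70ω_c = 23  ⇒  ω_c = 23/70
  ⇒ ω_c¹/ω_s¹ = 23/70
Stage 2: N_ring = 30 + 2·11 = 52
Stage 2: 30(ω_s−ω_c) = −52(ω_r−ω_c),  ω_r=0, ω_s=1
Stage 2: 30(1−ω_c) = −52(0−ω_c)  ⇒  82ω_c = 30  ⇒  ω_c = 15/41
  ⇒ ω_c²/ω_s² = 15/41
Coupling ω_s² = ω_c¹ ⇒ overall = 23/70 × 15/41 = 69/574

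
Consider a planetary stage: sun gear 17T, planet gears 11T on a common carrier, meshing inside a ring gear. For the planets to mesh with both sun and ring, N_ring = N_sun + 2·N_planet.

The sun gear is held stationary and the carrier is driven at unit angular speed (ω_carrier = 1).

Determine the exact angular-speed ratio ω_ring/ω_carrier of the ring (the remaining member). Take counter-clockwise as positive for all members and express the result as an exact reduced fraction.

56/39

N_ring = 17 + 2·11 = 39
17(ω_s−ω_c) = −39(ω_r−ω_c),  ω_s=0, ω_c=1
ω_r = 1 − (17/39)(0−1) = 56/39
ω_r/ω_c = 56/39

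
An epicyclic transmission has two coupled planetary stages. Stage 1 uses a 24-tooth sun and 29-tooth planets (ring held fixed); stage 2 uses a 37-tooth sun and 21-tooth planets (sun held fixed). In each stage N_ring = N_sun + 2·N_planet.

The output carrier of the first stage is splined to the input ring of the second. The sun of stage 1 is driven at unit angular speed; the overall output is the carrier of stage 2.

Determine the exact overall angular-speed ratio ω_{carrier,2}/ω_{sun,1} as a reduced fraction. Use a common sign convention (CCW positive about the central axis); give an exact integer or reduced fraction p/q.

237/1537

Stage 1: N_ring = 24 + 2·29 = 82
Stage 1: 24(ω_s−ω_c) = −82(ω_r−ω_c),  ω_r=0, ω_s=1
Stage 1: 24(1−ω_c) = −82(0−ω_c)  ⇒  106ω_c = 24  ⇒  ω_c = 12/53
  ⇒ ω_c¹/ω_s¹ = 12/53
Stage 2: N_ring = 37 + 2·21 = 79
Stage 2: 37(ω_s−ω_c) = −79(ω_r−ω_c),  ω_s=0, ω_r=1
Stage 2: 37(0−ω_c) = −79(1−ω_c)  ⇒  116ω_c = 79  ⇒  ω_c = 79/116
  ⇒ ω_c²/ω_r² = 79/116
Coupling ω_r² = ω_c¹ ⇒ overall = 12/53 × 79/116 = 237/1537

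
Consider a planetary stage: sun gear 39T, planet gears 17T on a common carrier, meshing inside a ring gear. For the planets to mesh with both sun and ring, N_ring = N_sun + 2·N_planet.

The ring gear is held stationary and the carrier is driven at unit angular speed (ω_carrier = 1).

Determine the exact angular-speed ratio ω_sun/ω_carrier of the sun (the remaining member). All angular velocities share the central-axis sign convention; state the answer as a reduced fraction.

N_ring = 39 + 2·17 = 73
39(ω_s−ω_c) = −73(ω_r−ω_c),  ω_r=0, ω_c=1
ω_s = 1 − (73/39)(0−1) = 112/39
ω_s/ω_c = 112/39

112/39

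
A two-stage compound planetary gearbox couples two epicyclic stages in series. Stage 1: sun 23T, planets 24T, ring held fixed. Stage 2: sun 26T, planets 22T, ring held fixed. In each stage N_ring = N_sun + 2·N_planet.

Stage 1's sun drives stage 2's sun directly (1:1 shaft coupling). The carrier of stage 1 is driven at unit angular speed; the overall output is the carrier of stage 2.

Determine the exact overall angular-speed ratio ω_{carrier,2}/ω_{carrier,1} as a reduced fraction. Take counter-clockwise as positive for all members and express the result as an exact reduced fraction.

611/552

Stage 1: N_ring = 23 + 2·24 = 71
Stage 1: 23(ω_s−ω_c) = −71(ω_r−ω_c),  ω_r=0, ω_c=1
Stage 1: ω_s = 1 − (71/23)(0−1) = 94/23
  ⇒ ω_s¹/ω_c¹ = 94/23
Stage 2: N_ring = 26 + 2·22 = 70
Stage 2: 26(ω_s−ω_c) = −70(ω_r−ω_c),  ω_r=0, ω_s=1
Stage 2: 26(1−ω_c) = −70(0−ω_c)  ⇒  96ω_c = 26  ⇒  ω_c = 13/48
  ⇒ ω_c²/ω_s² = 13/48
Coupling ω_s² = ω_s¹ ⇒ overall = 94/23 × 13/48 = 611/552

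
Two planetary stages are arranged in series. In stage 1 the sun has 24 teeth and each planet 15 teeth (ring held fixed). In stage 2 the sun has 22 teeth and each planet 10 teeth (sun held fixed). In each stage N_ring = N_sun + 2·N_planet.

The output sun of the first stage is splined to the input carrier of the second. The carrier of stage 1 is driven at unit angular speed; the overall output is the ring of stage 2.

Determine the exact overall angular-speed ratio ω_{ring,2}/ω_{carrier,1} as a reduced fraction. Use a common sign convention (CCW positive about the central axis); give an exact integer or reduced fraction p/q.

Stage 1: N_ring = 24 + 2·15 = 54
Stage 1: 24(ω_s−ω_c) = −54(ω_r−ω_c),  ω_r=0, ω_c=1
Stage 1: ω_s = 1 − (54/24)(0−1) = 13/4
  ⇒ ω_s¹/ω_c¹ = 13/4
Stage 2: N_ring = 22 + 2·10 = 42
Stage 2: 22(ω_s−ω_c) = −42(ω_r−ω_c),  ω_s=0, ω_c=1
Stage 2: ω_r = 1 − (22/42)(0−1) = 32/21
  ⇒ ω_r²/ω_c² = 32/21
Coupling ω_c² = ω_s¹ ⇒ overall = 13/4 × 32/21 = 104/21

104/21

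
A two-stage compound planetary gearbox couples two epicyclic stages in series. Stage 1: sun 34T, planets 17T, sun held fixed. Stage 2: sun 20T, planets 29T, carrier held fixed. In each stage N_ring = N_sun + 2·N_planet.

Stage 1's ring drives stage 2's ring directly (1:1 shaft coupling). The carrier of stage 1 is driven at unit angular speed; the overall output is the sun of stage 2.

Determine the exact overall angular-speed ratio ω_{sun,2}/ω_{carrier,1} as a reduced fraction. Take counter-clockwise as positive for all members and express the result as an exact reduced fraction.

-117/20

Stage 1: N_ring = 34 + 2·17 = 68
Stage 1: 34(ω_s−ω_c) = −68(ω_r−ω_c),  ω_s=0, ω_c=1
Stage 1: ω_r = 1 − (34/68)(0−1) = 3/2
  ⇒ ω_r¹/ω_c¹ = 3/2
Stage 2: N_ring = 20 + 2·29 = 78
Stage 2: 20(ω_s−ω_c) = −78(ω_r−ω_c),  ω_c=0, ω_r=1
Stage 2: ω_s = 0 − (78/20)(1−0) = -39/10
  ⇒ ω_s²/ω_r² = -39/10
Coupling ω_r² = ω_r¹ ⇒ overall = 3/2 × -39/10 = -117/20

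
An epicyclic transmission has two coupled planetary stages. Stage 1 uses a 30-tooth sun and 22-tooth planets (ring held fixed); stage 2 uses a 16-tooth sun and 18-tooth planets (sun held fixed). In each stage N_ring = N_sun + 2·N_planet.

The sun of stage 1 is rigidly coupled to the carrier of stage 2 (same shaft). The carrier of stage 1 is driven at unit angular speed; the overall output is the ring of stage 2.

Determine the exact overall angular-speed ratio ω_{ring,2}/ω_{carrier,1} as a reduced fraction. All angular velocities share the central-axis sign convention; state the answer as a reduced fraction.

68/15

Stage 1: N_ring = 30 + 2·22 = 74
Stage 1: 30(ω_s−ω_c) = −74(ω_r−ω_c),  ω_r=0, ω_c=1
Stage 1: ω_s = 1 − (74/30)(0−1) = 52/15
  ⇒ ω_s¹/ω_c¹ = 52/15
Stage 2: N_ring = 16 + 2·18 = 52
Stage 2: 16(ω_s−ω_c) = −52(ω_r−ω_c),  ω_s=0, ω_c=1
Stage 2: ω_r = 1 − (16/52)(0−1) = 17/13
  ⇒ ω_r²/ω_c² = 17/13
Coupling ω_c² = ω_s¹ ⇒ overall = 52/15 × 17/13 = 68/15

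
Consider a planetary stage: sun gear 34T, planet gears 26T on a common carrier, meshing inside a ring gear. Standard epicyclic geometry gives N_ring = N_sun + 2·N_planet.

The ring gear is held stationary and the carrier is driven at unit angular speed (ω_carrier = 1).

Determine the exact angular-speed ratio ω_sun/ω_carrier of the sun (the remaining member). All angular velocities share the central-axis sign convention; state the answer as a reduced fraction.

N_ring = 34 + 2·26 = 86
34(ω_s−ω_c) = −86(ω_r−ω_c),  ω_r=0, ω_c=1
ω_s = 1 − (86/34)(0−1) = 60/17
ω_s/ω_c = 60/17

60/17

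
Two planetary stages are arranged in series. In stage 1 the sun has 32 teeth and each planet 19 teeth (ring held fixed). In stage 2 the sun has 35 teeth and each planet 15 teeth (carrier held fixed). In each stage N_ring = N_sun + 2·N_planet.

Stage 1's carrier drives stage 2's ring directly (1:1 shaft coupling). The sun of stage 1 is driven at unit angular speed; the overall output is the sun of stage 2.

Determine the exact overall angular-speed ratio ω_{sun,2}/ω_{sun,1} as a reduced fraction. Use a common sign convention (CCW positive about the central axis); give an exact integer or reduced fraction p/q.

Stage 1: N_ring = 32 + 2·19 = 70
Stage 1: 32(ω_s−ω_c) = −70(ω_r−ω_c),  ω_r=0, ω_s=1
Stage 1: 32(1−ω_c) = −70(0−ω_c)  ⇒  102ω_c = 32  ⇒  ω_c = 16/51
  ⇒ ω_c¹/ω_s¹ = 16/51
Stage 2: N_ring = 35 + 2·15 = 65
Stage 2: 35(ω_s−ω_c) = −65(ω_r−ω_c),  ω_c=0, ω_r=1
Stage 2: ω_s = 0 − (65/35)(1−0) = -13/7
  ⇒ ω_s²/ω_r² = -13/7
Coupling ω_r² = ω_c¹ ⇒ overall = 16/51 × -13/7 = -208/357

-208/357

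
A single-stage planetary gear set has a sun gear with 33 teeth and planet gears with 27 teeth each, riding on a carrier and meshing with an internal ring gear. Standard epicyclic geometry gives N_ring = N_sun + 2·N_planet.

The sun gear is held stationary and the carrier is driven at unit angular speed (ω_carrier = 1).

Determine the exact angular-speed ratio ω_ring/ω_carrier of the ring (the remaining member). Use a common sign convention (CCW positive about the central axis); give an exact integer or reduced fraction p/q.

N_ring = 33 + 2·27 = 87
33(ω_s−ω_c) = −87(ω_r−ω_c),  ω_s=0, ω_c=1
ω_r = 1 − (33/87)(0−1) = 40/29
ω_r/ω_c = 40/29

40/29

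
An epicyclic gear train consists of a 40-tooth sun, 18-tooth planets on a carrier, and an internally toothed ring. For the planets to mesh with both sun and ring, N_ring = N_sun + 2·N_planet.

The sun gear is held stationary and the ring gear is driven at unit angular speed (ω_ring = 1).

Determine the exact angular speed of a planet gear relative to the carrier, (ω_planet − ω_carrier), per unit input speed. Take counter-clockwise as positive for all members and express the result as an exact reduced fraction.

380/261

N_ring = 40 + 2·18 = 76
40(ω_s−ω_c) = −76(ω_r−ω_c),  ω_s=0, ω_r=1
40(0−ω_c) = −76(1−ω_c)  ⇒  116ω_c = 76  ⇒  ω_c = 19/29
sun–planet: 40·(0−19/29) = −18·(ω_p−ω_c)  ⇒  ω_p−ω_c = −(40/18)·(-19/29) = 380/261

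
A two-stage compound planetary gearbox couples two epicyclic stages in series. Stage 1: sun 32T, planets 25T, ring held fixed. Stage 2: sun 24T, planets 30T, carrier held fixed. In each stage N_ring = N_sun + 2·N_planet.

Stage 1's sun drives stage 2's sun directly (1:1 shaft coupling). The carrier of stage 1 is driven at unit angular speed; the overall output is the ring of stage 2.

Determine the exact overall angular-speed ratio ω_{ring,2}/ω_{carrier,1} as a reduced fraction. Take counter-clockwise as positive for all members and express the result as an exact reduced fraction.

Stage 1: N_ring = 32 + 2·25 = 82
Stage 1: 32(ω_s−ω_c) = −82(ω_r−ω_c),  ω_r=0, ω_c=1
Stage 1: ω_s = 1 − (82/32)(0−1) = 57/16
  ⇒ ω_s¹/ω_c¹ = 57/16
Stage 2: N_ring = 24 + 2·30 = 84
Stage 2: 24(ω_s−ω_c) = −84(ω_r−ω_c),  ω_c=0, ω_s=1
Stage 2: ω_r = 0 − (24/84)(1−0) = -2/7
  ⇒ ω_r²/ω_s² = -2/7
Coupling ω_s² = ω_s¹ ⇒ overall = 57/16 × -2/7 = -57/56

-57/56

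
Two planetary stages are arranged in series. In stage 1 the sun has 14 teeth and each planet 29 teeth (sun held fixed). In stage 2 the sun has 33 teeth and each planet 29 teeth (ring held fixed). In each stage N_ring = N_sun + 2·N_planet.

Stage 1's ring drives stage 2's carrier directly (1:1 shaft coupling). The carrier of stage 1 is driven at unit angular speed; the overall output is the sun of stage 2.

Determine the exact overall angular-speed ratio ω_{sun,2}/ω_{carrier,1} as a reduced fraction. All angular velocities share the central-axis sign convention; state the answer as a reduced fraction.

1333/297

Stage 1: N_ring = 14 + 2·29 = 72
Stage 1: 14(ω_s−ω_c) = −72(ω_r−ω_c),  ω_s=0, ω_c=1
Stage 1: ω_r = 1 − (14/72)(0−1) = 43/36
  ⇒ ω_r¹/ω_c¹ = 43/36
Stage 2: N_ring = 33 + 2·29 = 91
Stage 2: 33(ω_s−ω_c) = −91(ω_r−ω_c),  ω_r=0, ω_c=1
Stage 2: ω_s = 1 − (91/33)(0−1) = 124/33
  ⇒ ω_s²/ω_c² = 124/33
Coupling ω_c² = ω_r¹ ⇒ overall = 43/36 × 124/33 = 1333/297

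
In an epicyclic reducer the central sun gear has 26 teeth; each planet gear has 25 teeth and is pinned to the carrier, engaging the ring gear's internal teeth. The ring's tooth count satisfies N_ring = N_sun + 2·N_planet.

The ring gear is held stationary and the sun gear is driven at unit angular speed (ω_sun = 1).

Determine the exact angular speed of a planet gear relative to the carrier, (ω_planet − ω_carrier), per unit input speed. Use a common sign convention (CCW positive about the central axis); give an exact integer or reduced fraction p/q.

-988/1275

N_ring = 26 + 2·25 = 76
26(ω_s−ω_c) = −76(ω_r−ω_c),  ω_r=0, ω_s=1
26(1−ω_c) = −76(0−ω_c)  ⇒  102ω_c = 26  ⇒  ω_c = 13/51
sun–planet: 26·(1−13/51) = −25·(ω_p−ω_c)  ⇒  ω_p−ω_c = −(26/25)·(38/51) = -988/1275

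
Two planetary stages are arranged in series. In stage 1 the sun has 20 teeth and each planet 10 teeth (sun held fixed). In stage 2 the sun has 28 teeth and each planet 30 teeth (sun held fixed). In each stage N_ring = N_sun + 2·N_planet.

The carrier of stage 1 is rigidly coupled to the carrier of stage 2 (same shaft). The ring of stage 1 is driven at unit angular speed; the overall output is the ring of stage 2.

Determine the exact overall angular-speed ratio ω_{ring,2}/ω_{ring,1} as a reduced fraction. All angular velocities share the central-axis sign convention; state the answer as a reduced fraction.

Stage 1: N_ring = 20 + 2·10 = 40
Stage 1: 20(ω_s−ω_c) = −40(ω_r−ω_c),  ω_s=0, ω_r=1
Stage 1: 20(0−ω_c) = −40(1−ω_c)  ⇒  60ω_c = 40  ⇒  ω_c = 2/3
  ⇒ ω_c¹/ω_r¹ = 2/3
Stage 2: N_ring = 28 + 2·30 = 88
Stage 2: 28(ω_s−ω_c) = −88(ω_r−ω_c),  ω_s=0, ω_c=1
Stage 2: ω_r = 1 − (28/88)(0−1) = 29/22
  ⇒ ω_r²/ω_c² = 29/22
Coupling ω_c² = ω_c¹ ⇒ overall = 2/3 × 29/22 = 29/33

29/33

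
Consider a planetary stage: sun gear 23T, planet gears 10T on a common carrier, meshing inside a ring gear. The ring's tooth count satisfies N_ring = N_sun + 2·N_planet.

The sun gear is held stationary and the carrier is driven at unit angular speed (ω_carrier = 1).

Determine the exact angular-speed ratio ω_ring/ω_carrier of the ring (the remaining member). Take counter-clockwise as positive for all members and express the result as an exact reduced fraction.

66/43

N_ring = 23 + 2·10 = 43
23(ω_s−ω_c) = −43(ω_r−ω_c),  ω_s=0, ω_c=1
ω_r = 1 − (23/43)(0−1) = 66/43
ω_r/ω_c = 66/43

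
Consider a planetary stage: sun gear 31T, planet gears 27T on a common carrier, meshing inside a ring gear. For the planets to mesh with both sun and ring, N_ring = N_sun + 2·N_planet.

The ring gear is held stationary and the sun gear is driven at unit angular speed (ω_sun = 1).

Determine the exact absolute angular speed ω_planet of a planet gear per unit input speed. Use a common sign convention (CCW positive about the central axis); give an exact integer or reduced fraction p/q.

-31/54

N_ring = 31 + 2·27 = 85
31(ω_s−ω_c) = −85(ω_r−ω_c),  ω_r=0, ω_s=1
31(1−ω_c) = −85(0−ω_c)  ⇒  116ω_c = 31  ⇒  ω_c = 31/116
sun–planet: 31·(1−31/116) = −27·(ω_p−ω_c)  ⇒  ω_p−ω_c = −(31/27)·(85/116) = -2635/3132
ω_p = 31/116 − 2635/3132 = -31/54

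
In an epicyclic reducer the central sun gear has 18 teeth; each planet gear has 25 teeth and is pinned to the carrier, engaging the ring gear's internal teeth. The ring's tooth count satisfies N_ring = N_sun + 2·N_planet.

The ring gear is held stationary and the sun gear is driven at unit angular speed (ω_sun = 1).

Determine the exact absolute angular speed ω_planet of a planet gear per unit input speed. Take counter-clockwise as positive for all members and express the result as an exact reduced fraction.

-9/25

N_ring = 18 + 2·25 = 68
18(ω_s−ω_c) = −68(ω_r−ω_c),  ω_r=0, ω_s=1
18(1−ω_c) = −68(0−ω_c)  ⇒  86ω_c = 18  ⇒  ω_c = 9/43
sun–planet: 18·(1−9/43) = −25·(ω_p−ω_c)  ⇒  ω_p−ω_c = −(18/25)·(34/43) = -612/1075
ω_p = 9/43 − 612/1075 = -9/25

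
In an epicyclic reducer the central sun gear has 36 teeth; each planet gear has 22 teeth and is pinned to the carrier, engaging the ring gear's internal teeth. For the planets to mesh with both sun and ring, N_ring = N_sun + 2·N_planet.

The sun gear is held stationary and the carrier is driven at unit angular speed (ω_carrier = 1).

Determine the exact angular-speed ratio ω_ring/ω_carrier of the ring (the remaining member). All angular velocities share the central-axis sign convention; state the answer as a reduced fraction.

N_ring = 36 + 2·22 = 80
36(ω_s−ω_c) = −80(ω_r−ω_c),  ω_s=0, ω_c=1
ω_r = 1 − (36/80)(0−1) = 29/20
ω_r/ω_c = 29/20

29/20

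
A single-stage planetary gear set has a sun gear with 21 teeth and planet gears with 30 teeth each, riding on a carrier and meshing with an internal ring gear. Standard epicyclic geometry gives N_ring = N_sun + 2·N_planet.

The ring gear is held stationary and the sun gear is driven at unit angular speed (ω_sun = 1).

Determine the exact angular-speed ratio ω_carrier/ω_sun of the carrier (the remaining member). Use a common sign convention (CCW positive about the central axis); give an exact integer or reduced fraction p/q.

N_ring = 21 + 2·30 = 81
21(ω_s−ω_c) = −81(ω_r−ω_c),  ω_r=0, ω_s=1
21(1−ω_c) = −81(0−ω_c)  ⇒  102ω_c = 21  ⇒  ω_c = 7/34
ω_c/ω_s = 7/34

7/34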